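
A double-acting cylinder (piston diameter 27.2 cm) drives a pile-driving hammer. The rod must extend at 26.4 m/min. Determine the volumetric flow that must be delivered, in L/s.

Q ≈ 25.6 L/s

Cap-side area A_cap = π/4 × (27.2 cm)² = 581.1 cm^2
Q = A × v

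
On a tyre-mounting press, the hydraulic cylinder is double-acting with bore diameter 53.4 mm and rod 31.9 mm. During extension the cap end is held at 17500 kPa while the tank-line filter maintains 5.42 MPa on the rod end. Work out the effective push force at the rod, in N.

Cap-side area A_cap = π/4 × (53.4 mm)² = 2240 mm^2
Rod-side annular area A_ann = π/4 × (53.4² − 31.9²) = 1440 mm^2
Net thrust = P_cap·A_cap − P_rod·A_ann = 39190 N − 7807 N

F ≈ 31400 N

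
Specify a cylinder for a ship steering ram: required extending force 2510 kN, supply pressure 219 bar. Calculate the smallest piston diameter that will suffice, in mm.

Extension force acts on the full piston face: F = P × (π/4)D².
D = √(4F / (πP)) = √(4 × 2510 kN / (π × 219 bar))

D ≈ 382 mm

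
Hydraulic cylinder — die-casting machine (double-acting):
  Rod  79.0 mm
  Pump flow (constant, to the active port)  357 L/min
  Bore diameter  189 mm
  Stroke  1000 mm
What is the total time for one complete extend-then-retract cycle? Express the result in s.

t ≈ 8.61 s

Cap-side area A_cap = π/4 × (189 mm)² = 28060 mm^2
Rod-side annular area A_ann = π/4 × (189² − 79.0²) = 23150 mm^2
t_ext = A_cap·L/Q = 4.715 s
t_ret = A_ann·L/Q = 3.891 s
t_cycle = t_ext + t_ret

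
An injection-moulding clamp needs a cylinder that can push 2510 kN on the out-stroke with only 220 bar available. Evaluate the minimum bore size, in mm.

Extension force acts on the full piston face: F = P × (π/4)D².
D = √(4F / (πP)) = √(4 × 2510 kN / (π × 220 bar))

D ≈ 381 mm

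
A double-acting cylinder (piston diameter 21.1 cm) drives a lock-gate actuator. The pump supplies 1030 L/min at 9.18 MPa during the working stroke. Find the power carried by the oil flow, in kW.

Hydraulic power = P × Q

W ≈ 158 kW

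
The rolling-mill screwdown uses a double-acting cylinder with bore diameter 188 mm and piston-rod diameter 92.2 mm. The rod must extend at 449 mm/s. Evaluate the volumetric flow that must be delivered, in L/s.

Cap-side area A_cap = π/4 × (188 mm)² = 27760 mm^2
Q = A × v

Q ≈ 12.5 L/s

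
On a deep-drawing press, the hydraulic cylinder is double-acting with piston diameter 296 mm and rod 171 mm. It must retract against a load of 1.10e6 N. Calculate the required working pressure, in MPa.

Rod-side annular area A_ann = π/4 × (296² − 171²) = 45850 mm^2
Retraction: pressure acts on the annular area.
P = F / A = 1.10e6 N / A

P ≈ 24.0 MPa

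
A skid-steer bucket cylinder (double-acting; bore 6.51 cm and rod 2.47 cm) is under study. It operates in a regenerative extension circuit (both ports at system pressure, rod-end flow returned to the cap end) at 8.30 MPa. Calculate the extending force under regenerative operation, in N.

F ≈ 3980 N

With equal pressure on both faces, forces on the annular region cancel; the net push is pressure × rod cross-section.
Rod cross-section A_rod = π/4 × (2.47 cm)² = 4.792 cm^2
F = P × A_rod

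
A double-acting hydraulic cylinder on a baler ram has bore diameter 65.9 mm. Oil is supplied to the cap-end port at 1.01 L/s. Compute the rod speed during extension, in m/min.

v ≈ 17.8 m/min

Cap-side area A_cap = π/4 × (65.9 mm)² = 3411 mm^2
v = Q / A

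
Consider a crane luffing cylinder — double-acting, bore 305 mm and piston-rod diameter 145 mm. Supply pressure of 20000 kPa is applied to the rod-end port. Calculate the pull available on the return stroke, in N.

F ≈ 1.13e6 N

Rod-side annular area A_ann = π/4 × (305² − 145²) = 56550 mm^2
On retraction the pressure acts on the annular area (bore minus rod).
F = P × A_ann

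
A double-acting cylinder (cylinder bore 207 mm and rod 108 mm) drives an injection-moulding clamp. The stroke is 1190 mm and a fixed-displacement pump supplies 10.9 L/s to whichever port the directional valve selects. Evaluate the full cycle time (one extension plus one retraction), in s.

Cap-side area A_cap = π/4 × (207 mm)² = 33650 mm^2
Rod-side annular area A_ann = π/4 × (207² − 108²) = 24490 mm^2
t_ext = A_cap·L/Q = 3.674 s
t_ret = A_ann·L/Q = 2.674 s
t_cycle = t_ext + t_ret

t ≈ 6.35 s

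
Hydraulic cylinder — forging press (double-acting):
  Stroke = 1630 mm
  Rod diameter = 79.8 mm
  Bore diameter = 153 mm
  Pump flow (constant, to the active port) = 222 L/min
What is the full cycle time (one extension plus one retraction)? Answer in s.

Cap-side area A_cap = π/4 × (153 mm)² = 18390 mm^2
Rod-side annular area A_ann = π/4 × (153² − 79.8²) = 13380 mm^2
t_ext = A_cap·L/Q = 8.100 s
t_ret = A_ann·L/Q = 5.896 s
t_cycle = t_ext + t_ret

t ≈ 14.0 s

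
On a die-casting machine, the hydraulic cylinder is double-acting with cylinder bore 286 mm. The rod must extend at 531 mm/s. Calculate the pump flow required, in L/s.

Cap-side area A_cap = π/4 × (286 mm)² = 64240 mm^2
Q = A × v

Q ≈ 34.1 L/s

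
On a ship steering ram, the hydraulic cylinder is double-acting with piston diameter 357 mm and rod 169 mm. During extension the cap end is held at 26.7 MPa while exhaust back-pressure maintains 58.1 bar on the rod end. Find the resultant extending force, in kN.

F ≈ 2220 kN

Cap-side area A_cap = π/4 × (357 mm)² = 1.001e5 mm^2
Rod-side annular area A_ann = π/4 × (357² − 169²) = 77670 mm^2
Net thrust = P_cap·A_cap − P_rod·A_ann = 2673 kN − 451.2 kN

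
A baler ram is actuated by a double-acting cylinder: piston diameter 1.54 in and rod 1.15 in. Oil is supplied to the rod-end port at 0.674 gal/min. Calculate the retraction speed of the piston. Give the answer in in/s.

Rod-side annular area A_ann = π/4 × (1.54² − 1.15²) = 0.8240 in^2
Flow into the rod-end port fills the annular volume.
v = Q / A

v ≈ 3.15 in/s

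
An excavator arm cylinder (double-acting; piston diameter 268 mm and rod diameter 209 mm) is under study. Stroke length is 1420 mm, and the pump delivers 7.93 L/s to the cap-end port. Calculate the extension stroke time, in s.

t ≈ 10.1 s

Cap-side area A_cap = π/4 × (268 mm)² = 56410 mm^2
Swept volume V = A × L; t = V / Q = A·L / Q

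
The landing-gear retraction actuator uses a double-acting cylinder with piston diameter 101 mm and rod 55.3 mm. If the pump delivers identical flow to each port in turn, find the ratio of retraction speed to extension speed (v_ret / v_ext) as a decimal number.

v_ret/v_ext ≈ 1.43

Cap-side area A_cap = π/4 × (101 mm)² = 8012 mm^2
Rod-side annular area A_ann = π/4 × (101² − 55.3²) = 5610 mm^2
For equal Q, v ∝ 1/A, so v_ret/v_ext = A_cap/A_ann.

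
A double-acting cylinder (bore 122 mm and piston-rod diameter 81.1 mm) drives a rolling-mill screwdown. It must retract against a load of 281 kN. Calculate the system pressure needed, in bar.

P ≈ 431 bar

Rod-side annular area A_ann = π/4 × (122² − 81.1²) = 6524 mm^2
Retraction: pressure acts on the annular area.
P = F / A = 281 kN / A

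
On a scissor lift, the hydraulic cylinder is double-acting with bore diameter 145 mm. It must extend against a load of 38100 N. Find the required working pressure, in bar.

Cap-side area A_cap = π/4 × (145 mm)² = 16510 mm^2
P = F / A = 38100 N / A

P ≈ 23.1 bar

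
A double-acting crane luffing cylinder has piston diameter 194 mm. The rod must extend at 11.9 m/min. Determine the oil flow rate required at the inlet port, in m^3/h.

Cap-side area A_cap = π/4 × (194 mm)² = 29560 mm^2
Q = A × v

Q ≈ 21.1 m^3/h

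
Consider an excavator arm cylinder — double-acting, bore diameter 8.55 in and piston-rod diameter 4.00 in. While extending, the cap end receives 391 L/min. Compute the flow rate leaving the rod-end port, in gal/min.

Cap-side area A_cap = π/4 × (8.55 in)² = 57.41 in^2
Rod-side annular area A_ann = π/4 × (8.55² − 4.00²) = 44.85 in^2
Piston speed v = Q_in/A_cap; rod-end outflow Q_out = v × A_ann = Q_in × A_ann/A_cap.

Q_out ≈ 80.7 gal/min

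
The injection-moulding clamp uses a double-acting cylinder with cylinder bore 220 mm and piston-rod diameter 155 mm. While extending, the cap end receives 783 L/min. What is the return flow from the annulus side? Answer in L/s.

Cap-side area A_cap = π/4 × (220 mm)² = 38010 mm^2
Rod-side annular area A_ann = π/4 × (220² − 155²) = 19140 mm^2
Piston speed v = Q_in/A_cap; rod-end outflow Q_out = v × A_ann = Q_in × A_ann/A_cap.

Q_out ≈ 6.57 L/s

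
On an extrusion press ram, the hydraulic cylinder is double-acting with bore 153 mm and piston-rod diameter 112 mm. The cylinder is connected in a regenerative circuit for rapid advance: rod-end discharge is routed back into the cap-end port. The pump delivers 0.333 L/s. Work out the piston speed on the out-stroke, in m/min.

In regeneration the rod-end outflow joins the pump flow into the cap end, so the net volume the pump must supply per unit advance equals the rod cross-section area.
Rod cross-section A_rod = π/4 × (112 mm)² = 9852 mm^2
v = Q_pump / A_rod

v ≈ 2.03 m/min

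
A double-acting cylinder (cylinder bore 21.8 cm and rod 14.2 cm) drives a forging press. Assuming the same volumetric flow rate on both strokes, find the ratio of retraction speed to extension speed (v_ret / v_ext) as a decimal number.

v_ret/v_ext ≈ 1.74

Cap-side area A_cap = π/4 × (21.8 cm)² = 373.3 cm^2
Rod-side annular area A_ann = π/4 × (21.8² − 14.2²) = 214.9 cm^2
For equal Q, v ∝ 1/A, so v_ret/v_ext = A_cap/A_ann.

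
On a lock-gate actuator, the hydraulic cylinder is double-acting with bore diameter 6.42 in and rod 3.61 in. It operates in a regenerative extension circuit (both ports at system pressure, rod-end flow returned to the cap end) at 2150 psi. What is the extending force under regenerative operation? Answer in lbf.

With equal pressure on both faces, forces on the annular region cancel; the net push is pressure × rod cross-section.
Rod cross-section A_rod = π/4 × (3.61 in)² = 10.24 in^2
F = P × A_rod

F ≈ 22000 lbf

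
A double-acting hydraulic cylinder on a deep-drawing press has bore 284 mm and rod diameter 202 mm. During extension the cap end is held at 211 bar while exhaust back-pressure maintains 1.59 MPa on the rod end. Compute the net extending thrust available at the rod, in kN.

Cap-side area A_cap = π/4 × (284 mm)² = 63350 mm^2
Rod-side annular area A_ann = π/4 × (284² − 202²) = 31300 mm^2
Net thrust = P_cap·A_cap − P_rod·A_ann = 1337 kN − 49.77 kN

F ≈ 1290 kN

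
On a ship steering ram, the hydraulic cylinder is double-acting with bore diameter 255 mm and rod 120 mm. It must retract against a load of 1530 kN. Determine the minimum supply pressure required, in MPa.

P ≈ 38.5 MPa

Rod-side annular area A_ann = π/4 × (255² − 120²) = 39760 mm^2
Retraction: pressure acts on the annular area.
P = F / A = 1530 kN / A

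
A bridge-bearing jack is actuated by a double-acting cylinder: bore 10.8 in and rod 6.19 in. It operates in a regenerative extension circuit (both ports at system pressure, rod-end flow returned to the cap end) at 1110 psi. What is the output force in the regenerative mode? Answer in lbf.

F ≈ 33400 lbf

With equal pressure on both faces, forces on the annular region cancel; the net push is pressure × rod cross-section.
Rod cross-section A_rod = π/4 × (6.19 in)² = 30.09 in^2
F = P × A_rod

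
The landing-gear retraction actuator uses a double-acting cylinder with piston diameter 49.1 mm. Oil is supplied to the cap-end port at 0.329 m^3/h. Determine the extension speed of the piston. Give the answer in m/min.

v ≈ 2.90 m/min

Cap-side area A_cap = π/4 × (49.1 mm)² = 1893 mm^2
v = Q / A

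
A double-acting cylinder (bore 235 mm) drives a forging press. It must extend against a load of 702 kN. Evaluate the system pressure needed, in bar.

P ≈ 162 bar

Cap-side area A_cap = π/4 × (235 mm)² = 43370 mm^2
P = F / A = 702 kN / A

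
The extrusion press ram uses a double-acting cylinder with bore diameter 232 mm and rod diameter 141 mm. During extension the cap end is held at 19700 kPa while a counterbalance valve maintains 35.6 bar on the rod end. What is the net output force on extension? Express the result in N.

F ≈ 7.38e5 N

Cap-side area A_cap = π/4 × (232 mm)² = 42270 mm^2
Rod-side annular area A_ann = π/4 × (232² − 141²) = 26660 mm^2
Net thrust = P_cap·A_cap − P_rod·A_ann = 8.328e5 N − 94910 N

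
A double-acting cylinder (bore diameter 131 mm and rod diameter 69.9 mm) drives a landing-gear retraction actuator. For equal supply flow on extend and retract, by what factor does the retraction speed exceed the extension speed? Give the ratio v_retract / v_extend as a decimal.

Cap-side area A_cap = π/4 × (131 mm)² = 13480 mm^2
Rod-side annular area A_ann = π/4 × (131² − 69.9²) = 9641 mm^2
For equal Q, v ∝ 1/A, so v_ret/v_ext = A_cap/A_ann.

v_ret/v_ext ≈ 1.40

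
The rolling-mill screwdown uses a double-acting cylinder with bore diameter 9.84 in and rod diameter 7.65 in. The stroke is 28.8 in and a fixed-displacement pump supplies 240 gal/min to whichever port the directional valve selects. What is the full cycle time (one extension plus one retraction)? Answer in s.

Cap-side area A_cap = π/4 × (9.84 in)² = 76.05 in^2
Rod-side annular area A_ann = π/4 × (9.84² − 7.65²) = 30.08 in^2
t_ext = A_cap·L/Q = 2.370 s
t_ret = A_ann·L/Q = 0.9377 s
t_cycle = t_ext + t_ret

t ≈ 3.31 s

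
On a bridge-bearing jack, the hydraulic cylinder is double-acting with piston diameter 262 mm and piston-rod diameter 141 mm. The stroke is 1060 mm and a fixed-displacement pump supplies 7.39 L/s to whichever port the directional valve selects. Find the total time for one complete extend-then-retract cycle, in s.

t ≈ 13.2 s

Cap-side area A_cap = π/4 × (262 mm)² = 53910 mm^2
Rod-side annular area A_ann = π/4 × (262² − 141²) = 38300 mm^2
t_ext = A_cap·L/Q = 7.733 s
t_ret = A_ann·L/Q = 5.493 s
t_cycle = t_ext + t_ret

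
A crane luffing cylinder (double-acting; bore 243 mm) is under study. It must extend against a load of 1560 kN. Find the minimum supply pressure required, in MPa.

P ≈ 33.6 MPa

Cap-side area A_cap = π/4 × (243 mm)² = 46380 mm^2
P = F / A = 1560 kN / A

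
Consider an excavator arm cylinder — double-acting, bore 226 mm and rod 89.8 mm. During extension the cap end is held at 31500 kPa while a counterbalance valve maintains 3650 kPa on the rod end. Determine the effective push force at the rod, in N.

F ≈ 1.14e6 N

Cap-side area A_cap = π/4 × (226 mm)² = 40110 mm^2
Rod-side annular area A_ann = π/4 × (226² − 89.8²) = 33780 mm^2
Net thrust = P_cap·A_cap − P_rod·A_ann = 1.264e6 N − 1.233e5 N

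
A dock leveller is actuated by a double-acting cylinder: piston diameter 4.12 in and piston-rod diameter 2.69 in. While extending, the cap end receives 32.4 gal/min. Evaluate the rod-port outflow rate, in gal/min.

Cap-side area A_cap = π/4 × (4.12 in)² = 13.33 in^2
Rod-side annular area A_ann = π/4 × (4.12² − 2.69²) = 7.648 in^2
Piston speed v = Q_in/A_cap; rod-end outflow Q_out = v × A_ann = Q_in × A_ann/A_cap.

Q_out ≈ 18.6 gal/min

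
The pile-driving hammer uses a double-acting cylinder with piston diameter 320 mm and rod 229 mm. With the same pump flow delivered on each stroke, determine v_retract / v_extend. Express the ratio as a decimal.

Cap-side area A_cap = π/4 × (320 mm)² = 80420 mm^2
Rod-side annular area A_ann = π/4 × (320² − 229²) = 39240 mm^2
For equal Q, v ∝ 1/A, so v_ret/v_ext = A_cap/A_ann.

v_ret/v_ext ≈ 2.05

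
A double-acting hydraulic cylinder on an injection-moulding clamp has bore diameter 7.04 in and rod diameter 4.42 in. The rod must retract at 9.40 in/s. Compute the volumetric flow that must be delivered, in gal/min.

Rod-side annular area A_ann = π/4 × (7.04² − 4.42²) = 23.58 in^2
Q = A × v

Q ≈ 57.6 gal/min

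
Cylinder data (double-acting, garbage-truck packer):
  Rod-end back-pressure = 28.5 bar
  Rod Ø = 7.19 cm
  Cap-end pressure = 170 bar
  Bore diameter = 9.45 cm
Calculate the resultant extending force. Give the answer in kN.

Cap-side area A_cap = π/4 × (9.45 cm)² = 70.14 cm^2
Rod-side annular area A_ann = π/4 × (9.45² − 7.19²) = 29.54 cm^2
Net thrust = P_cap·A_cap − P_rod·A_ann = 119.2 kN − 8.418 kN

F ≈ 111 kN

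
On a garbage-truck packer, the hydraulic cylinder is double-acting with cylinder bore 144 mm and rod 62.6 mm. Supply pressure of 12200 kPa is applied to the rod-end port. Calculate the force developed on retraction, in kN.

F ≈ 161 kN

Rod-side annular area A_ann = π/4 × (144² − 62.6²) = 13210 mm^2
On retraction the pressure acts on the annular area (bore minus rod).
F = P × A_ann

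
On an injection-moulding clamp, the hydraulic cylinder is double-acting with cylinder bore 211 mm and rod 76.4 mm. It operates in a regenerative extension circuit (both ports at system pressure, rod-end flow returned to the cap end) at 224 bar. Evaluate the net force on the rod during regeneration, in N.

F ≈ 1.03e5 N

With equal pressure on both faces, forces on the annular region cancel; the net push is pressure × rod cross-section.
Rod cross-section A_rod = π/4 × (76.4 mm)² = 4584 mm^2
F = P × A_rod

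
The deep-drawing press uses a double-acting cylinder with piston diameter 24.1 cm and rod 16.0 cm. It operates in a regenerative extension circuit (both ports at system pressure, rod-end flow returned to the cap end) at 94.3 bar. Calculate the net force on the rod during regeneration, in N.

F ≈ 1.90e5 N

With equal pressure on both faces, forces on the annular region cancel; the net push is pressure × rod cross-section.
Rod cross-section A_rod = π/4 × (16.0 cm)² = 201.1 cm^2
F = P × A_rod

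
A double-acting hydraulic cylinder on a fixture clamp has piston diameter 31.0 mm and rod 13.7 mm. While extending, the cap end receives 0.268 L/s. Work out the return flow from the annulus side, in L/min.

Cap-side area A_cap = π/4 × (31.0 mm)² = 754.8 mm^2
Rod-side annular area A_ann = π/4 × (31.0² − 13.7²) = 607.4 mm^2
Piston speed v = Q_in/A_cap; rod-end outflow Q_out = v × A_ann = Q_in × A_ann/A_cap.

Q_out ≈ 12.9 L/min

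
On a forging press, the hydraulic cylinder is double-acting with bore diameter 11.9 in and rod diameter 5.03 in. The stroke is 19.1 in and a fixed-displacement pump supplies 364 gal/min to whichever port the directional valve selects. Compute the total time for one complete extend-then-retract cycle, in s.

t ≈ 2.76 s

Cap-side area A_cap = π/4 × (11.9 in)² = 111.2 in^2
Rod-side annular area A_ann = π/4 × (11.9² − 5.03²) = 91.35 in^2
t_ext = A_cap·L/Q = 1.516 s
t_ret = A_ann·L/Q = 1.245 s
t_cycle = t_ext + t_ret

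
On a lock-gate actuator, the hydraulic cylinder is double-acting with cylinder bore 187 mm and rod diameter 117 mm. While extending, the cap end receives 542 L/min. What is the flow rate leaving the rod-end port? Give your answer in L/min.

Q_out ≈ 330 L/min

Cap-side area A_cap = π/4 × (187 mm)² = 27460 mm^2
Rod-side annular area A_ann = π/4 × (187² − 117²) = 16710 mm^2
Piston speed v = Q_in/A_cap; rod-end outflow Q_out = v × A_ann = Q_in × A_ann/A_cap.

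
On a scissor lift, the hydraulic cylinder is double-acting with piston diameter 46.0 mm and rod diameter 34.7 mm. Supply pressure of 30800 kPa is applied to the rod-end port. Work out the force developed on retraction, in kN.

F ≈ 22.1 kN

Rod-side annular area A_ann = π/4 × (46.0² − 34.7²) = 716.2 mm^2
On retraction the pressure acts on the annular area (bore minus rod).
F = P × A_ann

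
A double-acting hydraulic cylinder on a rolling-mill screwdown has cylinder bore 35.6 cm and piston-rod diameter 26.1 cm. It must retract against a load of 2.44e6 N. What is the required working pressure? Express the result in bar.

P ≈ 530 bar

Rod-side annular area A_ann = π/4 × (35.6² − 26.1²) = 460.4 cm^2
Retraction: pressure acts on the annular area.
P = F / A = 2.44e6 N / A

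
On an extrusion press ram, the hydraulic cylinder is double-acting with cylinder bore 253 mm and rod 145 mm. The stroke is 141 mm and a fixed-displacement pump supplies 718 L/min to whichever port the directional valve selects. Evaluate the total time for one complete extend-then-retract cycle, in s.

t ≈ 0.990 s

Cap-side area A_cap = π/4 × (253 mm)² = 50270 mm^2
Rod-side annular area A_ann = π/4 × (253² − 145²) = 33760 mm^2
t_ext = A_cap·L/Q = 0.5923 s
t_ret = A_ann·L/Q = 0.3978 s
t_cycle = t_ext + t_ret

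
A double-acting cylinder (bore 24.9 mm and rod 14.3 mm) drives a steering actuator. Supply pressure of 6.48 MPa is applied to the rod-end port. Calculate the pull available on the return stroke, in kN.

Rod-side annular area A_ann = π/4 × (24.9² − 14.3²) = 326.3 mm^2
On retraction the pressure acts on the annular area (bore minus rod).
F = P × A_ann

F ≈ 2.11 kN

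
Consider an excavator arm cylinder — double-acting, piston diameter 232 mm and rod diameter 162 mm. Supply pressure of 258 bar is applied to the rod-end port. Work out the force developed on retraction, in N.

Rod-side annular area A_ann = π/4 × (232² − 162²) = 21660 mm^2
On retraction the pressure acts on the annular area (bore minus rod).
F = P × A_ann

F ≈ 5.59e5 N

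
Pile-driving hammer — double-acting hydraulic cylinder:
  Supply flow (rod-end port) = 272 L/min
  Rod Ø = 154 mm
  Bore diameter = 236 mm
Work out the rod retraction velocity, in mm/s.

v ≈ 180 mm/s

Rod-side annular area A_ann = π/4 × (236² − 154²) = 25120 mm^2
Flow into the rod-end port fills the annular volume.
v = Q / A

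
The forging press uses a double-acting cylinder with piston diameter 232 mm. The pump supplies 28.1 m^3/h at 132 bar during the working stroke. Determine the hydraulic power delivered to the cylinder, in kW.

Hydraulic power = P × Q

W ≈ 103 kW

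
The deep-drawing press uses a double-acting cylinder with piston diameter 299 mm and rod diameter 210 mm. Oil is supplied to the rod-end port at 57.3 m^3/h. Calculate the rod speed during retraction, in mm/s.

v ≈ 447 mm/s

Rod-side annular area A_ann = π/4 × (299² − 210²) = 35580 mm^2
Flow into the rod-end port fills the annular volume.
v = Q / A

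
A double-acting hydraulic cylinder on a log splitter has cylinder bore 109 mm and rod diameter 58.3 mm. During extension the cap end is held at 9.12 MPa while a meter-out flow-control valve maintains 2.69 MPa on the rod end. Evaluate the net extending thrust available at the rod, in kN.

F ≈ 67.2 kN

Cap-side area A_cap = π/4 × (109 mm)² = 9331 mm^2
Rod-side annular area A_ann = π/4 × (109² − 58.3²) = 6662 mm^2
Net thrust = P_cap·A_cap − P_rod·A_ann = 85.10 kN − 17.92 kN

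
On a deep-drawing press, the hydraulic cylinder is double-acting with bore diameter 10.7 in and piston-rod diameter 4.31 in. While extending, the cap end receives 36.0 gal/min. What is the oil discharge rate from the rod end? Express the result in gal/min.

Cap-side area A_cap = π/4 × (10.7 in)² = 89.92 in^2
Rod-side annular area A_ann = π/4 × (10.7² − 4.31²) = 75.33 in^2
Piston speed v = Q_in/A_cap; rod-end outflow Q_out = v × A_ann = Q_in × A_ann/A_cap.

Q_out ≈ 30.2 gal/min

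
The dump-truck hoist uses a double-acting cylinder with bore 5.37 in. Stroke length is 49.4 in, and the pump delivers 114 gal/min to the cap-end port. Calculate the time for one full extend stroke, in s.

Cap-side area A_cap = π/4 × (5.37 in)² = 22.65 in^2
Swept volume V = A × L; t = V / Q = A·L / Q

t ≈ 2.55 s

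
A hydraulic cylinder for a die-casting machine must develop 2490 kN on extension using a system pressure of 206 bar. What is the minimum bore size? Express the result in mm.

Extension force acts on the full piston face: F = P × (π/4)D².
D = √(4F / (πP)) = √(4 × 2490 kN / (π × 206 bar))

D ≈ 392 mm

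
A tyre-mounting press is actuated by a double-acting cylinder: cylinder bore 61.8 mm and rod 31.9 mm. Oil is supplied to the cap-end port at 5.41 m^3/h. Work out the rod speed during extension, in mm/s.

v ≈ 501 mm/s

Cap-side area A_cap = π/4 × (61.8 mm)² = 3000 mm^2
v = Q / A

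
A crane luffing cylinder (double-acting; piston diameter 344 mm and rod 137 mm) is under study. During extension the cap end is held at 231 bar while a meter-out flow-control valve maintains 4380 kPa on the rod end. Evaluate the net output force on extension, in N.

F ≈ 1.80e6 N

Cap-side area A_cap = π/4 × (344 mm)² = 92940 mm^2
Rod-side annular area A_ann = π/4 × (344² − 137²) = 78200 mm^2
Net thrust = P_cap·A_cap − P_rod·A_ann = 2.147e6 N − 3.425e5 N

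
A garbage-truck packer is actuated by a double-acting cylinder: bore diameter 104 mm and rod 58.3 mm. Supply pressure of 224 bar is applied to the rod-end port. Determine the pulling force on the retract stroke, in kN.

F ≈ 130 kN

Rod-side annular area A_ann = π/4 × (104² − 58.3²) = 5825 mm^2
On retraction the pressure acts on the annular area (bore minus rod).
F = P × A_ann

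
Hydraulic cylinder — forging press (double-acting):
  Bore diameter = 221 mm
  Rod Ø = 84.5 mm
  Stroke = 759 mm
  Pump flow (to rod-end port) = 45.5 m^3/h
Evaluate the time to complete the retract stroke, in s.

t ≈ 1.97 s

Rod-side annular area A_ann = π/4 × (221² − 84.5²) = 32750 mm^2
Swept volume V = A × L; t = V / Q = A·L / Q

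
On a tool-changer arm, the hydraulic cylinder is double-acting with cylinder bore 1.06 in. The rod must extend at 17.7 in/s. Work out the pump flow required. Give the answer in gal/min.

Q ≈ 4.06 gal/min

Cap-side area A_cap = π/4 × (1.06 in)² = 0.8825 in^2
Q = A × v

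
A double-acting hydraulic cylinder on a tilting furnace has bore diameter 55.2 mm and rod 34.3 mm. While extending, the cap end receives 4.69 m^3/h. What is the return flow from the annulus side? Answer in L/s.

Q_out ≈ 0.800 L/s

Cap-side area A_cap = π/4 × (55.2 mm)² = 2393 mm^2
Rod-side annular area A_ann = π/4 × (55.2² − 34.3²) = 1469 mm^2
Piston speed v = Q_in/A_cap; rod-end outflow Q_out = v × A_ann = Q_in × A_ann/A_cap.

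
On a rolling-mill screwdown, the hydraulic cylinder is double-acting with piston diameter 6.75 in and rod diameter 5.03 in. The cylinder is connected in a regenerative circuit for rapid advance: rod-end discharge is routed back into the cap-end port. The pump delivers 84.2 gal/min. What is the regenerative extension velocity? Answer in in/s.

In regeneration the rod-end outflow joins the pump flow into the cap end, so the net volume the pump must supply per unit advance equals the rod cross-section area.
Rod cross-section A_rod = π/4 × (5.03 in)² = 19.87 in^2
v = Q_pump / A_rod

v ≈ 16.3 in/s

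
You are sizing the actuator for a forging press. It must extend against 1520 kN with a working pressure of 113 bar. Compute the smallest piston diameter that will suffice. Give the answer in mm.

D ≈ 414 mm

Extension force acts on the full piston face: F = P × (π/4)D².
D = √(4F / (πP)) = √(4 × 1520 kN / (π × 113 bar))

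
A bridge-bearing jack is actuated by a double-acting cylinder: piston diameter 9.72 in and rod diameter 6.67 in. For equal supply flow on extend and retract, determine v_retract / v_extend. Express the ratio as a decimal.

Cap-side area A_cap = π/4 × (9.72 in)² = 74.20 in^2
Rod-side annular area A_ann = π/4 × (9.72² − 6.67²) = 39.26 in^2
For equal Q, v ∝ 1/A, so v_ret/v_ext = A_cap/A_ann.

v_ret/v_ext ≈ 1.89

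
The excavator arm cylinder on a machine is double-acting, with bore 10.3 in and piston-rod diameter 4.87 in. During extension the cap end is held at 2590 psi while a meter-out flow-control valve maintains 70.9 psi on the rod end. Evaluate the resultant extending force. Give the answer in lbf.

Cap-side area A_cap = π/4 × (10.3 in)² = 83.32 in^2
Rod-side annular area A_ann = π/4 × (10.3² − 4.87²) = 64.70 in^2
Net thrust = P_cap·A_cap − P_rod·A_ann = 2.158e5 lbf − 4587 lbf

F ≈ 2.11e5 lbf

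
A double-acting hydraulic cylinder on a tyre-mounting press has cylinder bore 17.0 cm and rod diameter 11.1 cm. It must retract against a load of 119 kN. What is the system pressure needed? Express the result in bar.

P ≈ 91.4 bar

Rod-side annular area A_ann = π/4 × (17.0² − 11.1²) = 130.2 cm^2
Retraction: pressure acts on the annular area.
P = F / A = 119 kN / A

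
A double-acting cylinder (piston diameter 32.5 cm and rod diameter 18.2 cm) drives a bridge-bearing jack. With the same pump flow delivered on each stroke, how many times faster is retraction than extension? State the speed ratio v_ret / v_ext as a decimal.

Cap-side area A_cap = π/4 × (32.5 cm)² = 829.6 cm^2
Rod-side annular area A_ann = π/4 × (32.5² − 18.2²) = 569.4 cm^2
For equal Q, v ∝ 1/A, so v_ret/v_ext = A_cap/A_ann.

v_ret/v_ext ≈ 1.46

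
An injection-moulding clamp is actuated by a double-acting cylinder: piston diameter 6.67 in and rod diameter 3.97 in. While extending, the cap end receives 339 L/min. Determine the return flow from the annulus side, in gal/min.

Q_out ≈ 57.8 gal/min

Cap-side area A_cap = π/4 × (6.67 in)² = 34.94 in^2
Rod-side annular area A_ann = π/4 × (6.67² − 3.97²) = 22.56 in^2
Piston speed v = Q_in/A_cap; rod-end outflow Q_out = v × A_ann = Q_in × A_ann/A_cap.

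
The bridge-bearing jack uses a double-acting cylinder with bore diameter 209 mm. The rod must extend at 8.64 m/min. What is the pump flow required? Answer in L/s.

Cap-side area A_cap = π/4 × (209 mm)² = 34310 mm^2
Q = A × v

Q ≈ 4.94 L/s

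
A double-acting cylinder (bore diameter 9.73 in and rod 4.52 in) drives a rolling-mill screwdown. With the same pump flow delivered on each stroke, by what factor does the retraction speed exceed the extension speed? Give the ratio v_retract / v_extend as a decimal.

v_ret/v_ext ≈ 1.28

Cap-side area A_cap = π/4 × (9.73 in)² = 74.36 in^2
Rod-side annular area A_ann = π/4 × (9.73² − 4.52²) = 58.31 in^2
For equal Q, v ∝ 1/A, so v_ret/v_ext = A_cap/A_ann.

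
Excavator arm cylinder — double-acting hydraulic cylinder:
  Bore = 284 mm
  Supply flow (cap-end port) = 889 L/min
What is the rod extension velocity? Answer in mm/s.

Cap-side area A_cap = π/4 × (284 mm)² = 63350 mm^2
v = Q / A

v ≈ 234 mm/s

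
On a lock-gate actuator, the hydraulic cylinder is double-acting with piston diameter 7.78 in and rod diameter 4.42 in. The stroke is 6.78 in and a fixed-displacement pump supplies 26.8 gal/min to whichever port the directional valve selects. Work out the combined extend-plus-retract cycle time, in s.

Cap-side area A_cap = π/4 × (7.78 in)² = 47.54 in^2
Rod-side annular area A_ann = π/4 × (7.78² − 4.42²) = 32.20 in^2
t_ext = A_cap·L/Q = 3.124 s
t_ret = A_ann·L/Q = 2.116 s
t_cycle = t_ext + t_ret

t ≈ 5.24 s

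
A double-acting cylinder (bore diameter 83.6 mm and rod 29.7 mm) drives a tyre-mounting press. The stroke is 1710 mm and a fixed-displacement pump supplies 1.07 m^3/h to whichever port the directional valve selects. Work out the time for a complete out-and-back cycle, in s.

Cap-side area A_cap = π/4 × (83.6 mm)² = 5489 mm^2
Rod-side annular area A_ann = π/4 × (83.6² − 29.7²) = 4796 mm^2
t_ext = A_cap·L/Q = 31.58 s
t_ret = A_ann·L/Q = 27.59 s
t_cycle = t_ext + t_ret

t ≈ 59.2 s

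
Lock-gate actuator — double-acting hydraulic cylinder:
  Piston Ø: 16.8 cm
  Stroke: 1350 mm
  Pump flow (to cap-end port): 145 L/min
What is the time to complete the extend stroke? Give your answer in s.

Cap-side area A_cap = π/4 × (16.8 cm)² = 221.7 cm^2
Swept volume V = A × L; t = V / Q = A·L / Q

t ≈ 12.4 s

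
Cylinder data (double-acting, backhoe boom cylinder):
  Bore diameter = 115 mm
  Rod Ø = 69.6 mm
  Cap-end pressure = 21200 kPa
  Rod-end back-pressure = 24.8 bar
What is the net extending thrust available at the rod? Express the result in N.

Cap-side area A_cap = π/4 × (115 mm)² = 10390 mm^2
Rod-side annular area A_ann = π/4 × (115² − 69.6²) = 6582 mm^2
Net thrust = P_cap·A_cap − P_rod·A_ann = 2.202e5 N − 16320 N

F ≈ 2.04e5 N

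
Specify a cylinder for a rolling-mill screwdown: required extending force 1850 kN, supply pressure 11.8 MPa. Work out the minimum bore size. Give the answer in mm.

Extension force acts on the full piston face: F = P × (π/4)D².
D = √(4F / (πP)) = √(4 × 1850 kN / (π × 11.8 MPa))

D ≈ 447 mm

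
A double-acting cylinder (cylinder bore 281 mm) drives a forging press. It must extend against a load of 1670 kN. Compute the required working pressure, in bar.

P ≈ 269 bar

Cap-side area A_cap = π/4 × (281 mm)² = 62020 mm^2
P = F / A = 1670 kN / A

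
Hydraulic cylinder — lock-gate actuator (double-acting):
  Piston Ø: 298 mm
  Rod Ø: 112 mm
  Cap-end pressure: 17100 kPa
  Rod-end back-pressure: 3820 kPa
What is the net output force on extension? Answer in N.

Cap-side area A_cap = π/4 × (298 mm)² = 69750 mm^2
Rod-side annular area A_ann = π/4 × (298² − 112²) = 59890 mm^2
Net thrust = P_cap·A_cap − P_rod·A_ann = 1.193e6 N − 2.288e5 N

F ≈ 9.64e5 N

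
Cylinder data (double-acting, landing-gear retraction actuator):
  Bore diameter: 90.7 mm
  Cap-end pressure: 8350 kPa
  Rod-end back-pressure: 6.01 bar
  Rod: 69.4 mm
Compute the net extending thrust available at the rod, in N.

Cap-side area A_cap = π/4 × (90.7 mm)² = 6461 mm^2
Rod-side annular area A_ann = π/4 × (90.7² − 69.4²) = 2678 mm^2
Net thrust = P_cap·A_cap − P_rod·A_ann = 53950 N − 1610 N

F ≈ 52300 N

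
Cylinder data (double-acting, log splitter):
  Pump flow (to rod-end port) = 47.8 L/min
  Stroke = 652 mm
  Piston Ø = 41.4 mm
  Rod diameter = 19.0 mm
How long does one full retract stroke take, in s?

t ≈ 0.870 s

Rod-side annular area A_ann = π/4 × (41.4² − 19.0²) = 1063 mm^2
Swept volume V = A × L; t = V / Q = A·L / Q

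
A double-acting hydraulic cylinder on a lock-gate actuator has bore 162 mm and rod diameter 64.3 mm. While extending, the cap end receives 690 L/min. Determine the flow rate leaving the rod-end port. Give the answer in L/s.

Q_out ≈ 9.69 L/s

Cap-side area A_cap = π/4 × (162 mm)² = 20610 mm^2
Rod-side annular area A_ann = π/4 × (162² − 64.3²) = 17360 mm^2
Piston speed v = Q_in/A_cap; rod-end outflow Q_out = v × A_ann = Q_in × A_ann/A_cap.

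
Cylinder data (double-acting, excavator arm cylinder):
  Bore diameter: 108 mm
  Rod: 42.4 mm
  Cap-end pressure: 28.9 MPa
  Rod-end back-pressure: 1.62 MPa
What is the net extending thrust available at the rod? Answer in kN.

F ≈ 252 kN

Cap-side area A_cap = π/4 × (108 mm)² = 9161 mm^2
Rod-side annular area A_ann = π/4 × (108² − 42.4²) = 7749 mm^2
Net thrust = P_cap·A_cap − P_rod·A_ann = 264.7 kN − 12.55 kN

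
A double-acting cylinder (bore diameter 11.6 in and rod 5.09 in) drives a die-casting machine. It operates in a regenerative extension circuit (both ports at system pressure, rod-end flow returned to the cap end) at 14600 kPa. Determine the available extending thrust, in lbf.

F ≈ 43100 lbf

With equal pressure on both faces, forces on the annular region cancel; the net push is pressure × rod cross-section.
Rod cross-section A_rod = π/4 × (5.09 in)² = 20.35 in^2
F = P × A_rod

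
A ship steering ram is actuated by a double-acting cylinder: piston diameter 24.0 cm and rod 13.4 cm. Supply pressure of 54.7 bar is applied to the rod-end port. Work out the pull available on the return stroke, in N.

F ≈ 1.70e5 N

Rod-side annular area A_ann = π/4 × (24.0² − 13.4²) = 311.4 cm^2
On retraction the pressure acts on the annular area (bore minus rod).
F = P × A_ann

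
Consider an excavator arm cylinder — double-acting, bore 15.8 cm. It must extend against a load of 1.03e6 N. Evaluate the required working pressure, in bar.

P ≈ 525 bar

Cap-side area A_cap = π/4 × (15.8 cm)² = 196.1 cm^2
P = F / A = 1.03e6 N / A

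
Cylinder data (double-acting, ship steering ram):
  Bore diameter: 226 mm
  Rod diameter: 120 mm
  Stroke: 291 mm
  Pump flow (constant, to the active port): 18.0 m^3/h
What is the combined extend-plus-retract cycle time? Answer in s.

t ≈ 4.01 s

Cap-side area A_cap = π/4 × (226 mm)² = 40110 mm^2
Rod-side annular area A_ann = π/4 × (226² − 120²) = 28810 mm^2
t_ext = A_cap·L/Q = 2.335 s
t_ret = A_ann·L/Q = 1.676 s
t_cycle = t_ext + t_ret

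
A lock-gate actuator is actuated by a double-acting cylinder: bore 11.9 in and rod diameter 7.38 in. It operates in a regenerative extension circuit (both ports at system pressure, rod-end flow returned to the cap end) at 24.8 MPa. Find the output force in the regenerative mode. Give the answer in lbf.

F ≈ 1.54e5 lbf

With equal pressure on both faces, forces on the annular region cancel; the net push is pressure × rod cross-section.
Rod cross-section A_rod = π/4 × (7.38 in)² = 42.78 in^2
F = P × A_rod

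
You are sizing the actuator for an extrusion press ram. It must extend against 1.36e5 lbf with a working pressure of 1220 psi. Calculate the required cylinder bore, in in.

D ≈ 11.9 in

Extension force acts on the full piston face: F = P × (π/4)D².
D = √(4F / (πP)) = √(4 × 1.36e5 lbf / (π × 1220 psi))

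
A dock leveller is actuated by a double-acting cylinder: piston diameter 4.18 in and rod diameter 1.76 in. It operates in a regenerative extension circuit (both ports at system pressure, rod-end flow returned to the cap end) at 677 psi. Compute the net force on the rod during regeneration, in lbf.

With equal pressure on both faces, forces on the annular region cancel; the net push is pressure × rod cross-section.
Rod cross-section A_rod = π/4 × (1.76 in)² = 2.433 in^2
F = P × A_rod

F ≈ 1650 lbf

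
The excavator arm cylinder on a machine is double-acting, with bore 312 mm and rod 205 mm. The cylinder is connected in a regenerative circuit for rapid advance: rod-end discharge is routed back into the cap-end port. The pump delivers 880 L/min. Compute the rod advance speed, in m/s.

v ≈ 0.444 m/s

In regeneration the rod-end outflow joins the pump flow into the cap end, so the net volume the pump must supply per unit advance equals the rod cross-section area.
Rod cross-section A_rod = π/4 × (205 mm)² = 33010 mm^2
v = Q_pump / A_rod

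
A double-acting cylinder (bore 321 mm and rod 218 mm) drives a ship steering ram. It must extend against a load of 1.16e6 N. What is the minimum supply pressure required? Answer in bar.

Cap-side area A_cap = π/4 × (321 mm)² = 80930 mm^2
P = F / A = 1.16e6 N / A

P ≈ 143 bar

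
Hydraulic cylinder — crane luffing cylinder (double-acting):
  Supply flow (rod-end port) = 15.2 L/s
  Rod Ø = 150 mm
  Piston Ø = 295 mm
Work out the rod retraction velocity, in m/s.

Rod-side annular area A_ann = π/4 × (295² − 150²) = 50680 mm^2
Flow into the rod-end port fills the annular volume.
v = Q / A

v ≈ 0.300 m/s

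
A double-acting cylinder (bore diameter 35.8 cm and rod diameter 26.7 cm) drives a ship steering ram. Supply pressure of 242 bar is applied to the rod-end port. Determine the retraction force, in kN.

F ≈ 1080 kN

Rod-side annular area A_ann = π/4 × (35.8² − 26.7²) = 446.7 cm^2
On retraction the pressure acts on the annular area (bore minus rod).
F = P × A_ann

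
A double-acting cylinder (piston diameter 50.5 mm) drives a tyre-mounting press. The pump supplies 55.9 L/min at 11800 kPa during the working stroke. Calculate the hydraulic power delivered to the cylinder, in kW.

W ≈ 11.0 kW

Hydraulic power = P × Q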